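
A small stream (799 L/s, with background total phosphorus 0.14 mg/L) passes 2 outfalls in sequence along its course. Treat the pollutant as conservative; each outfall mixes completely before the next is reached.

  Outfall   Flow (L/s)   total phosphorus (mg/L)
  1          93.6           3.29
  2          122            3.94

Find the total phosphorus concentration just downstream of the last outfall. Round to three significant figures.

Outfall 1: combined Q = 892.6 L/s; C = (799.0·0.1400 + 93.60·3.290)/892.6 = 0.4703 mg/L.
Outfall 2: combined Q = 1015 L/s; C = (892.6·0.4703 + 122.0·3.940)/1015 = 0.8875 mg/L.

0.888 mg/L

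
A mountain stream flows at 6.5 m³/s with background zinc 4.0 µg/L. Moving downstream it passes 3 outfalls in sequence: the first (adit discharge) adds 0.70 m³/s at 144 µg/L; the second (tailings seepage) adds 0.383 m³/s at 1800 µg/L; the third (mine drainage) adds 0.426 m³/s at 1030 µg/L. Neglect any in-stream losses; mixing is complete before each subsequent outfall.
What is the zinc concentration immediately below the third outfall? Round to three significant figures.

157 µg/L

After outfall 1: Q = 6.500 + 0.7000 = 7.200 m³/s; C = (6.500·4.000 + 0.7000·144.0)/7.200 = 17.61 µg/L.
After outfall 2: Q = 7.200 + 0.3830 = 7.583 m³/s; C = (7.200·17.61 + 0.3830·1800)/7.583 = 107.6 µg/L.
After outfall 3: Q = 7.583 + 0.4260 = 8.009 m³/s; C = (7.583·107.6 + 0.4260·1030)/8.009 = 156.7 µg/L.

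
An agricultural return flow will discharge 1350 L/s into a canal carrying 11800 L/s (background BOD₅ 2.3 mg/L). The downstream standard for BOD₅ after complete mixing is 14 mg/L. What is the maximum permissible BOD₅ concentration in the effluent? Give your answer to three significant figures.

At the limit, (Qr·Cr + Qe·Cₑ)/(Qr + Qe) = 14:
Cₑ = (13150·14 − 11800·2.300) / 1350 = 116.3 mg/L.

116 mg/L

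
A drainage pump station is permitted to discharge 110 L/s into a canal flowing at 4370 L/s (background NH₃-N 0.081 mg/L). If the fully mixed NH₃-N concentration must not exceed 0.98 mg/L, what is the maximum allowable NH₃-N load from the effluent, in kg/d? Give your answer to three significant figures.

349 kg/d

Mass balance at the limit: 4370·0.08100 + 110.0·Cₑ = 4480·0.98 → Cₑ = 36.69 mg/L.
110.0 L/s = 0.1100 m³/s. Load = 0.1100 m³/s × 36.69 g/m³ × 86 400 s/d = 348.7 kg/d.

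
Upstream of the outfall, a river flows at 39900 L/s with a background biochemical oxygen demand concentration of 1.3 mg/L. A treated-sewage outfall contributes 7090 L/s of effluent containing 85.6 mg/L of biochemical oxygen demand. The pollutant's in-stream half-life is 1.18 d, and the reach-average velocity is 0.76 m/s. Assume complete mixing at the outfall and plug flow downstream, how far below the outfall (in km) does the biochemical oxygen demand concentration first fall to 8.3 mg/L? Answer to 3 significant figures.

Flow-weighted average: C = (39900·1.300 + 7090·85.60) / 46990 = 658800/46990 = 14.02 mg/L.
Half-life 1.18 d → k = ln 2 / 1.18 = 0.5874 d⁻¹.
Set 14.02·exp(−k·t) = 8.3 → t = ln(14.02/8.3)/k = 77100 s = 21.42 h.
Distance = v·t = 0.76·77100 = 58600 m = 58.60 km.

58.6 km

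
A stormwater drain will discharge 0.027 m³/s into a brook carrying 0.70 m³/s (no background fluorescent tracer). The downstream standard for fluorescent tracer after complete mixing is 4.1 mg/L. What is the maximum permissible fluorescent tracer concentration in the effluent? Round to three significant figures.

110 mg/L

At the limit, (Qr·Cr + Qe·Cₑ)/(Qr + Qe) = 4.1:
Cₑ = (0.7270·4.1 − 0.7000·0) / 0.02700 = 110.4 mg/L.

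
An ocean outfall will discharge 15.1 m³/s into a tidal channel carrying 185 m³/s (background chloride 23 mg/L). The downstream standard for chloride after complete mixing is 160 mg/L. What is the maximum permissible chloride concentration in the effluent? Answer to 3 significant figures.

At the limit, (Qr·Cr + Qe·Cₑ)/(Qr + Qe) = 160:
Cₑ = (200.1·160 − 185.0·23.00) / 15.10 = 1838 mg/L.

1840 mg/L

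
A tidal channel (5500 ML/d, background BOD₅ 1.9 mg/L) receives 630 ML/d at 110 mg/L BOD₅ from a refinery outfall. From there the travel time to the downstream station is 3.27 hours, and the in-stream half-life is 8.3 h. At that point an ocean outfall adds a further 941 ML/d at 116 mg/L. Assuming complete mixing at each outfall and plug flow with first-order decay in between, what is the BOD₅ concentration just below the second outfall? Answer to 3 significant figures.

24.0 mg/L

Flow-weighted average: C = (5500·1.900 + 630.0·110.0) / 6130 = 79750/6130 = 13.01 mg/L; combined flow 6130 ML/d.
Half-life 8.3 h → k = ln 2 / 8.3 = 0.08351 h⁻¹ = 2.004 d⁻¹.
Decay over the reach: 13.01·exp(−kt) = 13.01·0.7610 = 9.901 mg/L.
At the second outfall, C = (6130·9.901 + 941.0·116.0) / (6130 + 941.0) = 24.02 mg/L.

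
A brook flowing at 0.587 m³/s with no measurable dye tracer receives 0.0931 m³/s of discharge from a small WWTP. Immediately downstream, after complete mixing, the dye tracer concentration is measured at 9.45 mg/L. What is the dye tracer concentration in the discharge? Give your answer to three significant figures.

Mass balance: 0.5870·0 + 0.09310·Cₑ = 0.6801·9.450
→ Cₑ = (0.6801·9.450 − 0.5870·0) / 0.09310 = 69.03 mg/L.

69.0 mg/L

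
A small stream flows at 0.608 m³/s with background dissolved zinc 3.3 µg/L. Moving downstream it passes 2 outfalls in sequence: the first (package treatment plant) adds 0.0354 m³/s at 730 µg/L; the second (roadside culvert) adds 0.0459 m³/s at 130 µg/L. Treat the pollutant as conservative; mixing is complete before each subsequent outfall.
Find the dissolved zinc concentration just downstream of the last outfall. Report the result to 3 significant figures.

49.1 µg/L

Below outfall 1: Q → 0.6434 m³/s, C = (0.6080·3.300 + 0.03540·730.0)/0.6434 = 43.28 µg/L.
Below outfall 2: Q → 0.6893 m³/s, C = (0.6434·43.28 + 0.04590·130.0)/0.6893 = 49.06 µg/L.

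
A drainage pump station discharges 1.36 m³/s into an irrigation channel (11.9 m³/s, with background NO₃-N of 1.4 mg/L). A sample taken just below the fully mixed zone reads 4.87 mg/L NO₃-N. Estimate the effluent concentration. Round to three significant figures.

35.2 mg/L

Mass balance: 11.90·1.400 + 1.360·Cₑ = 13.26·4.870
→ Cₑ = (13.26·4.870 − 11.90·1.400) / 1.360 = 35.23 mg/L.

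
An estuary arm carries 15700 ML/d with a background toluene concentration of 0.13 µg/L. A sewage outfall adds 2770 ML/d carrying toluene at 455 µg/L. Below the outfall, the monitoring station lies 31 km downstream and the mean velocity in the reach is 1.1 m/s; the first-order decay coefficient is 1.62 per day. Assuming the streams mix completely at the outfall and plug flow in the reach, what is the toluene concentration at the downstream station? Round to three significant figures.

40.3 µg/L

Mixed concentration C = ΣQC/ΣQ = (15700·0.1300 + 2770·455.0) / 18470 = 1262000/18470 = 68.35 µg/L.
Travel time t = 31·1000 / 1.1 = 28180 s = 7.828 h.
Decay over the reach: 68.35·exp(−kt) = 68.35·0.5895 = 40.29 µg/L.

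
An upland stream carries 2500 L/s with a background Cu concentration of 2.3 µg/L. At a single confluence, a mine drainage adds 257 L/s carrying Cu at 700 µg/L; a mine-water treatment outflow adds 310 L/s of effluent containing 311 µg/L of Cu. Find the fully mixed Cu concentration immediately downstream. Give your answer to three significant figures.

Mass balance: C = (2500·2.300 + 257.0·700.0 + 310.0·311.0) / 3067 = 282100/3067 = 91.97 µg/L.

92.0 µg/L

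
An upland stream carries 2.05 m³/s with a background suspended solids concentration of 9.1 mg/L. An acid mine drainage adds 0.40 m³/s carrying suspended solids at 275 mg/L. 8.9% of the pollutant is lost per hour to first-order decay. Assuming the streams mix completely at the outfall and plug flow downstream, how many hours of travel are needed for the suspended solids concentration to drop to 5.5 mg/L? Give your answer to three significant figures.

Mixed concentration C = ΣQC/ΣQ = (2.050·9.100 + 0.4000·275.0) / 2.450 = 128.7/2.450 = 52.51 mg/L.
8.9%/h lost → k = −ln(1 − 0.089) = 0.09321 h⁻¹.
52.51·exp(−k·t) = 5.5 → t = ln(52.51/5.5)/k = 87140 s = 24.21 h.

24.2 h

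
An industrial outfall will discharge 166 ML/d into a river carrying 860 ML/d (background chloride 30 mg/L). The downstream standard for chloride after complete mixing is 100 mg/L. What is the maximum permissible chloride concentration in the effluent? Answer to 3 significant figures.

463 mg/L

At the limit, (Qr·Cr + Qe·Cₑ)/(Qr + Qe) = 100:
Cₑ = (1026·100 − 860.0·30.00) / 166.0 = 462.7 mg/L.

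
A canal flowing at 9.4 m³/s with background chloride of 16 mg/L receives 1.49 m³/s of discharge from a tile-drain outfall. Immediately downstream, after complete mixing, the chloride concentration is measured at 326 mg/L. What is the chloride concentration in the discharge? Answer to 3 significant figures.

2280 mg/L

Mass balance: 9.400·16.00 + 1.490·Cₑ = 10.89·326.0
→ Cₑ = (10.89·326.0 − 9.400·16.00) / 1.490 = 2282 mg/L.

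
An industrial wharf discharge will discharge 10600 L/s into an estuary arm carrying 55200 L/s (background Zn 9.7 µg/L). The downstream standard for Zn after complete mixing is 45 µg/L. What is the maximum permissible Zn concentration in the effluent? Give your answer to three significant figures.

At the limit, (Qr·Cr + Qe·Cₑ)/(Qr + Qe) = 45:
Cₑ = (65800·45 − 55200·9.700) / 10600 = 228.8 µg/L.

229 µg/L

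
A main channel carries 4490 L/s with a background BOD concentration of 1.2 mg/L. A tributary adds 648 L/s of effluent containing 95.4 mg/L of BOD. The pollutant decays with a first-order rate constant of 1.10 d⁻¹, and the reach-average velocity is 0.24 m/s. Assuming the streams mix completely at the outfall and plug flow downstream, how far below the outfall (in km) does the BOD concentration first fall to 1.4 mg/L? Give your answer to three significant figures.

42.1 km

After mixing, C = (4490·1.200 + 648.0·95.40) / 5138 = 67210/5138 = 13.08 mg/L.
Set 13.08·exp(−k·t) = 1.4 → t = ln(13.08/1.4)/k = 175500 s = 48.76 h.
Distance = v·t = 0.24·175500 = 42130 m = 42.13 km.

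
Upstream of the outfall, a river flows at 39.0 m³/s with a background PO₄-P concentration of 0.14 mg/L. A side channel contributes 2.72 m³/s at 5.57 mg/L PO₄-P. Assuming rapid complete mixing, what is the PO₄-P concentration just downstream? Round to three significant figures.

0.494 mg/L

Mixed concentration C = ΣQC/ΣQ = (39.00·0.1400 + 2.720·5.570) / 41.72 = 20.61/41.72 = 0.4940 mg/L.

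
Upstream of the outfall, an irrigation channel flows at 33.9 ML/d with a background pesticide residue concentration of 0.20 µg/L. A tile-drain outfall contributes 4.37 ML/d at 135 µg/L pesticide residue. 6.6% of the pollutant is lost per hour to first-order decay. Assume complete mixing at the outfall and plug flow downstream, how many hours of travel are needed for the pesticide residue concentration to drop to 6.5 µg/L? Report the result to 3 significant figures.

Mass balance: C = (33.90·0.2000 + 4.370·135.0) / 38.27 = 596.7/38.27 = 15.59 µg/L.
6.6%/h lost → k = −ln(1 − 0.066) = 0.06828 h⁻¹.
15.59·exp(−k·t) = 6.5 → t = ln(15.59/6.5)/k = 46130 s = 12.82 h.

12.8 h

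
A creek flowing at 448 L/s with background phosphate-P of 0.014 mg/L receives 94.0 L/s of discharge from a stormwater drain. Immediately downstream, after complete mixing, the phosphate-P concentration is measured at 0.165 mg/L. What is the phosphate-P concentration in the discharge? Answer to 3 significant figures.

0.885 mg/L

Mass balance: 448.0·0.01400 + 94.00·Cₑ = 542.0·0.1650
→ Cₑ = (542.0·0.1650 − 448.0·0.01400) / 94.00 = 0.8847 mg/L.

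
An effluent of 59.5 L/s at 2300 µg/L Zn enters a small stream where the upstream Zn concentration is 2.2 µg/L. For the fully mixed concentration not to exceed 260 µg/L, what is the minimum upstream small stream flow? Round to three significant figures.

Set C_mix = 260: (Q·2.200 + 59.50·2300) / (Q + 59.50) = 260
→ Q = 59.50·(2300 − 260)/(260 − 2.200) = 470.8 L/s.

471 L/s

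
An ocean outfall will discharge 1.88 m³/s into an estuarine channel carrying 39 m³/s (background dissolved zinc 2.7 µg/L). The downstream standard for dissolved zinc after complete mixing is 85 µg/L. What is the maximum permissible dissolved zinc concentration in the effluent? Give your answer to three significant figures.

At the limit, (Qr·Cr + Qe·Cₑ)/(Qr + Qe) = 85:
Cₑ = (40.88·85 − 39.00·2.700) / 1.880 = 1792 µg/L.

1790 µg/L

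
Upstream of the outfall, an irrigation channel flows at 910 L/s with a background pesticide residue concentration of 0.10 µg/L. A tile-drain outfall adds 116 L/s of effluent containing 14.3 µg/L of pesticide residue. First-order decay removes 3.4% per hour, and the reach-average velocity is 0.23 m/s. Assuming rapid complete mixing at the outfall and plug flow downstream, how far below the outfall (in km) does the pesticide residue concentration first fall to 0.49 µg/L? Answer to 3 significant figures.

29.9 km

After mixing, C = (910.0·0.1000 + 116.0·14.30) / 1026 = 1750/1026 = 1.705 µg/L.
3.4%/h lost → k = −ln(1 − 0.034) = 0.03459 h⁻¹.
Set 1.705·exp(−k·t) = 0.49 → t = ln(1.705/0.49)/k = 129800 s = 36.05 h.
Distance = v·t = 0.23·129800 = 29850 m = 29.85 km.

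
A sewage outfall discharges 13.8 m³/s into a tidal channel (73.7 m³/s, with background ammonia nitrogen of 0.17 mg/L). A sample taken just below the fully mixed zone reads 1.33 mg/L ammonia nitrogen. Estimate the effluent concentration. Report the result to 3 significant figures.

7.53 mg/L

Mass balance: 73.70·0.1700 + 13.80·Cₑ = 87.50·1.330
→ Cₑ = (87.50·1.330 − 73.70·0.1700) / 13.80 = 7.525 mg/L.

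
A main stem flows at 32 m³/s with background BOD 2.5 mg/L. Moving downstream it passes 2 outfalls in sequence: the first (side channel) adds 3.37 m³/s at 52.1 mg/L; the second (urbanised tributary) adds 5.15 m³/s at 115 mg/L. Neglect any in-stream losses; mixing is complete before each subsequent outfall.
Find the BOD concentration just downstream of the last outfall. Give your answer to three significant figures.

Below outfall 1: Q → 35.37 m³/s, C = (32.00·2.500 + 3.370·52.10)/35.37 = 7.226 mg/L.
Below outfall 2: Q → 40.52 m³/s, C = (35.37·7.226 + 5.150·115.0)/40.52 = 20.92 mg/L.

20.9 mg/L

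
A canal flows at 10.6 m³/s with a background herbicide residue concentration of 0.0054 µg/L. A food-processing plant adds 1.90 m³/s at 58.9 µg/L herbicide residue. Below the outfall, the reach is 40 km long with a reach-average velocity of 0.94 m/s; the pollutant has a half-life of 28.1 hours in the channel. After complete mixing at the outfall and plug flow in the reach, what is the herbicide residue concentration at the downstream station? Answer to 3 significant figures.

Mixed concentration C = ΣQC/ΣQ = (10.60·0.005400 + 1.900·58.90) / 12.50 = 112.0/12.50 = 8.957 µg/L.
Travel time t = 40·1000 / 0.94 = 42550 s = 11.82 h.
Half-life 28.1 h → k = ln 2 / 28.1 = 0.02467 h⁻¹ = 0.5920 d⁻¹.
Decay over the reach: 8.957·exp(−kt) = 8.957·0.7471 = 6.692 µg/L.

6.69 µg/L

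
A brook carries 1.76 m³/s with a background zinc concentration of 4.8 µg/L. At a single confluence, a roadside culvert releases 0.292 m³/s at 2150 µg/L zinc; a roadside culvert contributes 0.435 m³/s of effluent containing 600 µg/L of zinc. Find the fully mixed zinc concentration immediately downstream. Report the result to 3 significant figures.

After mixing, C = (1.760·4.800 + 0.2920·2150 + 0.4350·600.0) / 2.487 = 897.2/2.487 = 360.8 µg/L.

361 µg/L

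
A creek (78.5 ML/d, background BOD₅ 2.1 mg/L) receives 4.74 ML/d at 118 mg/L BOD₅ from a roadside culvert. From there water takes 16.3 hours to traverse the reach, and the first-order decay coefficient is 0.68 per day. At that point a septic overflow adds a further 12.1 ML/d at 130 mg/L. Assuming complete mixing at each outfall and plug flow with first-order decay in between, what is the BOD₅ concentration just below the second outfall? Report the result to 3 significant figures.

Conservation of mass: C = (78.50·2.100 + 4.740·118.0) / 83.24 = 724.2/83.24 = 8.700 mg/L; combined flow 83.24 ML/d.
Decay over the reach: 8.700·exp(−kt) = 8.700·0.6301 = 5.482 mg/L.
At the second outfall, C = (83.24·5.482 + 12.10·130.0) / (83.24 + 12.10) = 21.29 mg/L.

21.3 mg/L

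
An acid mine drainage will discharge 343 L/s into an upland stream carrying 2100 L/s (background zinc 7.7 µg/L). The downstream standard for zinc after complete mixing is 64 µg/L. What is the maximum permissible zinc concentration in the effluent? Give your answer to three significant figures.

409 µg/L

At the limit, (Qr·Cr + Qe·Cₑ)/(Qr + Qe) = 64:
Cₑ = (2443·64 − 2100·7.700) / 343.0 = 408.7 µg/L.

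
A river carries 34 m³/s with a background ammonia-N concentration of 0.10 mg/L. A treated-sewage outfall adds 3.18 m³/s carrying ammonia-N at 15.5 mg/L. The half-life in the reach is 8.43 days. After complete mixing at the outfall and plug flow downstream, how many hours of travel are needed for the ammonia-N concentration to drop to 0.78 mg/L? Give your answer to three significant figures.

Mixed concentration C = ΣQC/ΣQ = (34.00·0.1000 + 3.180·15.50) / 37.18 = 52.69/37.18 = 1.417 mg/L.
Half-life 8.43 d → k = ln 2 / 8.43 = 0.08222 d⁻¹.
1.417·exp(−k·t) = 0.78 → t = ln(1.417/0.78)/k = 627400 s = 174.3 h.

174 h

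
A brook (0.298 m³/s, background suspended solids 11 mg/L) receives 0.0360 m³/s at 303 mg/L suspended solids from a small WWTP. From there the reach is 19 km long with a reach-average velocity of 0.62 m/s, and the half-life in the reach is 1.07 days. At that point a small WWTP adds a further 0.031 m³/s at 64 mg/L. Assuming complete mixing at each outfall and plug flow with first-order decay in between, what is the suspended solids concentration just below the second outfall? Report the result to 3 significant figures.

Conservation of mass: C = (0.2980·11.00 + 0.03600·303.0) / 0.3340 = 14.19/0.3340 = 42.47 mg/L; combined flow 0.3340 m³/s.
Travel time t = 19·1000 / 0.62 = 30650 s = 8.513 h.
Half-life 1.07 d → k = ln 2 / 1.07 = 0.6478 d⁻¹.
Applying C = C₀e^(−kt): 42.47 × 0.7947 = 33.75 mg/L.
At the second outfall, C = (0.3340·33.75 + 0.03100·64.00) / (0.3340 + 0.03100) = 36.32 mg/L.

36.3 mg/L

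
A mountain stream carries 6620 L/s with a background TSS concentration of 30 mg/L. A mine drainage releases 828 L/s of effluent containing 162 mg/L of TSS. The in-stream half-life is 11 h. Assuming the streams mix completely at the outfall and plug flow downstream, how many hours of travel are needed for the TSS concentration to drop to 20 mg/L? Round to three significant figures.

After mixing, C = (6620·30.00 + 828.0·162.0) / 7448 = 332700/7448 = 44.67 mg/L.
Half-life 11 h → k = ln 2 / 11 = 0.06301 h⁻¹ = 1.512 d⁻¹.
44.67·exp(−k·t) = 20 → t = ln(44.67/20)/k = 45910 s = 12.75 h.

12.8 h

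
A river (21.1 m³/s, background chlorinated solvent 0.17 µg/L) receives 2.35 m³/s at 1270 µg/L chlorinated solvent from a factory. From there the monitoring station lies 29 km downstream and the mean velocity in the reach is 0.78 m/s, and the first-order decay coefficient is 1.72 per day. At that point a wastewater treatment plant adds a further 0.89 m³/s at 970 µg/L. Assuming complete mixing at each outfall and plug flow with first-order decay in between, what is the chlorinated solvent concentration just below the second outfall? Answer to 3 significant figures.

Mass balance: C = (21.10·0.1700 + 2.350·1270) / 23.45 = 2988/23.45 = 127.4 µg/L; combined flow 23.45 m³/s.
Travel time t = 29·1000 / 0.78 = 37180 s = 10.33 h.
Applying C = C₀e^(−kt): 127.4 × 0.4770 = 60.79 µg/L.
Second outfall: C = (23.45·60.79 + 0.8900·970.0)/24.34 = 94.03 µg/L.

94.0 µg/L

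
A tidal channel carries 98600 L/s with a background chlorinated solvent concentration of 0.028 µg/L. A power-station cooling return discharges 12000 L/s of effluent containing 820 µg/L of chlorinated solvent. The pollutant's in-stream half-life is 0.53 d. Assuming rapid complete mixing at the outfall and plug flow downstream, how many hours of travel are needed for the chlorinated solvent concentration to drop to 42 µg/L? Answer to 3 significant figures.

After mixing, C = (98600·0.02800 + 12000·820.0) / 110600 = 9843000/110600 = 88.99 µg/L.
Half-life 0.53 d → k = ln 2 / 0.53 = 1.308 d⁻¹.
88.99·exp(−k·t) = 42 → t = ln(88.99/42)/k = 49610 s = 13.78 h.

13.8 h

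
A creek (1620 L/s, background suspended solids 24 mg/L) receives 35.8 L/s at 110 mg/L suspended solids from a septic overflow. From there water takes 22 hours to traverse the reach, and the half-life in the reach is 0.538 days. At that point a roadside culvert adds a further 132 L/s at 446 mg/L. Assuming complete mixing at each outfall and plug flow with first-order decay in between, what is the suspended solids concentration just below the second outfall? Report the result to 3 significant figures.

Mass balance: C = (1620·24.00 + 35.80·110.0) / 1656 = 42820/1656 = 25.86 mg/L; combined flow 1656 L/s.
Half-life 0.538 d → k = ln 2 / 0.538 = 1.288 d⁻¹.
Decay over the reach: 25.86·exp(−kt) = 25.86·0.3070 = 7.938 mg/L.
Second outfall: C = (1656·7.938 + 132.0·446.0)/1788 = 40.28 mg/L.

40.3 mg/L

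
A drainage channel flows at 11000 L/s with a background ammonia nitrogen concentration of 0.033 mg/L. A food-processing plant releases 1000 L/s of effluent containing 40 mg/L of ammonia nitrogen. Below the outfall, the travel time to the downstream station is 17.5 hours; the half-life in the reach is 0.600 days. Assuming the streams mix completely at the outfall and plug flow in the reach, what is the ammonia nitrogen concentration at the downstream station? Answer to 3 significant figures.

1.45 mg/L

Mass balance: C = (11000·0.03300 + 1000·40.00) / 12000 = 40360/12000 = 3.364 mg/L.
Half-life 0.600 d → k = ln 2 / 0.600 = 1.155 d⁻¹.
After decay, C = 3.364 × e^(−kt) = 3.364 × 0.4307 = 1.449 mg/L.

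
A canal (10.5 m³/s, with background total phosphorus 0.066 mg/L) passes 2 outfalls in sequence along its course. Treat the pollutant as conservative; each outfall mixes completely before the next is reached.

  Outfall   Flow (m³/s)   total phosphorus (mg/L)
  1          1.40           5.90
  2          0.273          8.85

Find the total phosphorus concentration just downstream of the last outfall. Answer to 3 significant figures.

Outfall 1: combined Q = 11.90 m³/s; C = (10.50·0.06600 + 1.400·5.900)/11.90 = 0.7524 mg/L.
Outfall 2: combined Q = 12.17 m³/s; C = (11.90·0.7524 + 0.2730·8.850)/12.17 = 0.9340 mg/L.

0.934 mg/L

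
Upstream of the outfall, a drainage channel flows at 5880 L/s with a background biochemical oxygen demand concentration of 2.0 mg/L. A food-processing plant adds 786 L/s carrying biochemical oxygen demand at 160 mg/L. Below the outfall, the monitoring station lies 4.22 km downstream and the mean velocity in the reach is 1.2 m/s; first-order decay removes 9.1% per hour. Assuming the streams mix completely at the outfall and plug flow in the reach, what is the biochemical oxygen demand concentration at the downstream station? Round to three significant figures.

Flow-weighted average: C = (5880·2.000 + 786.0·160.0) / 6666 = 137500/6666 = 20.63 mg/L.
Travel time t = 4.22·1000 / 1.2 = 3517 s = 0.9769 h.
9.1%/h lost → k = −ln(1 − 0.091) = 0.09541 h⁻¹.
After decay, C = 20.63 × e^(−kt) = 20.63 × 0.9110 = 18.79 mg/L.

18.8 mg/L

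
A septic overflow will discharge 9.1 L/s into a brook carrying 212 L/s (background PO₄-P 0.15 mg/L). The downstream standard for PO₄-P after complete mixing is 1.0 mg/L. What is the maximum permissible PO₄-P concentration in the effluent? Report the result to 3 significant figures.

At the limit, (Qr·Cr + Qe·Cₑ)/(Qr + Qe) = 1.0:
Cₑ = (221.1·1.0 − 212.0·0.1500) / 9.100 = 20.80 mg/L.

20.8 mg/L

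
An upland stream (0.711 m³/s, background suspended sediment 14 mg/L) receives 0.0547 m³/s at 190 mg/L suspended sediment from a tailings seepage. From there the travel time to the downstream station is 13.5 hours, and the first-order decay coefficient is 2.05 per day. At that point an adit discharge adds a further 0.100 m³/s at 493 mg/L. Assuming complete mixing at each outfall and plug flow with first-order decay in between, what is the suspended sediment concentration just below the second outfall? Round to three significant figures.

64.4 mg/L

Conservation of mass: C = (0.7110·14.00 + 0.05470·190.0) / 0.7657 = 20.35/0.7657 = 26.57 mg/L; combined flow 0.7657 m³/s.
Decay over the reach: 26.57·exp(−kt) = 26.57·0.3156 = 8.388 mg/L.
At the second outfall, C = (0.7657·8.388 + 0.1000·493.0) / (0.7657 + 0.1000) = 64.37 mg/L.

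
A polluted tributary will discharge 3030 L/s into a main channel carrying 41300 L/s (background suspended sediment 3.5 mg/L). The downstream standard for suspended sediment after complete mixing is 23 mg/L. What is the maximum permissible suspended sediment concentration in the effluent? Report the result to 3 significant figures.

289 mg/L

At the limit, (Qr·Cr + Qe·Cₑ)/(Qr + Qe) = 23:
Cₑ = (44330·23 − 41300·3.500) / 3030 = 288.8 mg/L.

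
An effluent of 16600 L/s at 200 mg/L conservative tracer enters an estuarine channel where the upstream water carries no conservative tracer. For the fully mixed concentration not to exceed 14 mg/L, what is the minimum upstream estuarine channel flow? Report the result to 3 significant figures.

221000 L/s

Set C_mix = 14: (Q·0 + 16600·200.0) / (Q + 16600) = 14
→ Q = 16600·(200.0 − 14)/(14 − 0) = 220500 L/s.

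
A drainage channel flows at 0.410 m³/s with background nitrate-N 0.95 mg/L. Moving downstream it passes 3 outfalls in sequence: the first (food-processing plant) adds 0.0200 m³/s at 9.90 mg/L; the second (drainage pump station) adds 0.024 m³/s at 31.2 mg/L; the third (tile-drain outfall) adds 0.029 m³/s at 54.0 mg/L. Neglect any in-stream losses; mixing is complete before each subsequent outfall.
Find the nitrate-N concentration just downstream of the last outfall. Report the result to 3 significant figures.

6.01 mg/L

Below outfall 1: Q → 0.4300 m³/s, C = (0.4100·0.9500 + 0.02000·9.900)/0.4300 = 1.366 mg/L.
Below outfall 2: Q → 0.4540 m³/s, C = (0.4300·1.366 + 0.02400·31.20)/0.4540 = 2.943 mg/L.
Below outfall 3: Q → 0.4830 m³/s, C = (0.4540·2.943 + 0.02900·54.00)/0.4830 = 6.009 mg/L.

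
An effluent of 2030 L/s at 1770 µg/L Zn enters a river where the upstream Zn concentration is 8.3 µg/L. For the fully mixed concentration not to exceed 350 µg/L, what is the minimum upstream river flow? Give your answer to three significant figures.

8440 L/s

Set C_mix = 350: (Q·8.300 + 2030·1770) / (Q + 2030) = 350
→ Q = 2030·(1770 − 350)/(350 − 8.300) = 8436 L/s.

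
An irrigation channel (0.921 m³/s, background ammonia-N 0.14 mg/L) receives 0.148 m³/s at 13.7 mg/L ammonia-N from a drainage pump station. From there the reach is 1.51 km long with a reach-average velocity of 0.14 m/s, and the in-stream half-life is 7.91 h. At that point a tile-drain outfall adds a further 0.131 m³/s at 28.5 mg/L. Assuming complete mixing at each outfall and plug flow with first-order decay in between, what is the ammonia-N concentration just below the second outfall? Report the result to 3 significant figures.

4.49 mg/L

Mixed concentration C = ΣQC/ΣQ = (0.9210·0.1400 + 0.1480·13.70) / 1.069 = 2.157/1.069 = 2.017 mg/L; combined flow 1.069 m³/s.
Travel time t = 1.51·1000 / 0.14 = 10790 s = 2.996 h.
Half-life 7.91 h → k = ln 2 / 7.91 = 0.08763 h⁻¹ = 2.103 d⁻¹.
First-order decay: C = 2.017·exp(−k·t) = 2.017·0.7691 = 1.552 mg/L.
At the second outfall, C = (1.069·1.552 + 0.1310·28.50) / (1.069 + 0.1310) = 4.493 mg/L.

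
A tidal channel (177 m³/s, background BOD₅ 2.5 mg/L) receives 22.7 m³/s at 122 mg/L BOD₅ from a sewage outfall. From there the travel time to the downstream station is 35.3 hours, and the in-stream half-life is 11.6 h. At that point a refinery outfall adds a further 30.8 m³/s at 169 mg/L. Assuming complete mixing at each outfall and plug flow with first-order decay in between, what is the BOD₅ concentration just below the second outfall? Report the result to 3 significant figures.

24.3 mg/L

Mass balance: C = (177.0·2.500 + 22.70·122.0) / 199.7 = 3212/199.7 = 16.08 mg/L; combined flow 199.7 m³/s.
Half-life 11.6 h → k = ln 2 / 11.6 = 0.05975 h⁻¹ = 1.434 d⁻¹.
After decay, C = 16.08 × e^(−kt) = 16.08 × 0.1213 = 1.951 mg/L.
At the second outfall, C = (199.7·1.951 + 30.80·169.0) / (199.7 + 30.80) = 24.27 mg/L.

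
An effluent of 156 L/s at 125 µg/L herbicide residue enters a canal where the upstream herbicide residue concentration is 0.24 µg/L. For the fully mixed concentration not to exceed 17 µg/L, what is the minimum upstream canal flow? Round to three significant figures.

1010 L/s

Set C_mix = 17: (Q·0.2400 + 156.0·125.0) / (Q + 156.0) = 17
→ Q = 156.0·(125.0 − 17)/(17 − 0.2400) = 1005 L/s.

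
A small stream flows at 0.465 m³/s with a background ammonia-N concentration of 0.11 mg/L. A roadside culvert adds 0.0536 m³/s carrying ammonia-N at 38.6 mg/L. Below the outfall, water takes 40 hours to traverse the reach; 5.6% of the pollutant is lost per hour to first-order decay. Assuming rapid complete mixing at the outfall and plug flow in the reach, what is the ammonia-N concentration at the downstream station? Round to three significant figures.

0.408 mg/L

Mixed concentration C = ΣQC/ΣQ = (0.4650·0.1100 + 0.05360·38.60) / 0.5186 = 2.120/0.5186 = 4.088 mg/L.
5.6%/h lost → k = −ln(1 − 0.056) = 0.05763 h⁻¹.
After decay, C = 4.088 × e^(−kt) = 4.088 × 0.09974 = 0.4078 mg/L.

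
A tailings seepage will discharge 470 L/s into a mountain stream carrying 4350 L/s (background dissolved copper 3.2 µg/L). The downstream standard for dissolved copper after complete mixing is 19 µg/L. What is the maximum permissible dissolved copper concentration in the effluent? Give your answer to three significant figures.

165 µg/L

At the limit, (Qr·Cr + Qe·Cₑ)/(Qr + Qe) = 19:
Cₑ = (4820·19 − 4350·3.200) / 470.0 = 165.2 µg/L.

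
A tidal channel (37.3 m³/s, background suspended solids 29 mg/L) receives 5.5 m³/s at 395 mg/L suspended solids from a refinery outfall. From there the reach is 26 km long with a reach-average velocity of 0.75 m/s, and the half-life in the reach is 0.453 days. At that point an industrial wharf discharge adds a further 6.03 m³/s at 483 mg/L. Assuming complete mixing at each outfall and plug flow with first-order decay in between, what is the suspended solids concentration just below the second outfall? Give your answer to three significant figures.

95.7 mg/L

Conservation of mass: C = (37.30·29.00 + 5.500·395.0) / 42.80 = 3254/42.80 = 76.03 mg/L; combined flow 42.80 m³/s.
Travel time t = 26·1000 / 0.75 = 34670 s = 9.630 h.
Half-life 0.453 d → k = ln 2 / 0.453 = 1.530 d⁻¹.
First-order decay: C = 76.03·exp(−k·t) = 76.03·0.5412 = 41.15 mg/L.
Second outfall: C = (42.80·41.15 + 6.030·483.0)/48.83 = 95.71 mg/L.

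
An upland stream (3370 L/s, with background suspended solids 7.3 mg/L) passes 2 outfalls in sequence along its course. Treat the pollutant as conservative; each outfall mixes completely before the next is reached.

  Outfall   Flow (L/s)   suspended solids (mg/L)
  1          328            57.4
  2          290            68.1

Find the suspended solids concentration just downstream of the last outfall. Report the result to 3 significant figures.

Outfall 1: combined Q = 3698 L/s; C = (3370·7.300 + 328.0·57.40)/3698 = 11.74 mg/L.
Outfall 2: combined Q = 3988 L/s; C = (3698·11.74 + 290.0·68.10)/3988 = 15.84 mg/L.

15.8 mg/L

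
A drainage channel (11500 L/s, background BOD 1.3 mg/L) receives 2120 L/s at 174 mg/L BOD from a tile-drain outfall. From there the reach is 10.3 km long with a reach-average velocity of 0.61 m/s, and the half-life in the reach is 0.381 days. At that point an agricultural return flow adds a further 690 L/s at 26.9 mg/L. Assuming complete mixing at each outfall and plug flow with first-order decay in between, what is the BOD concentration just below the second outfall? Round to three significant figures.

Mixed concentration C = ΣQC/ΣQ = (11500·1.300 + 2120·174.0) / 13620 = 383800/13620 = 28.18 mg/L; combined flow 13620 L/s.
Travel time t = 10.3·1000 / 0.61 = 16890 s = 4.690 h.
Half-life 0.381 d → k = ln 2 / 0.381 = 1.819 d⁻¹.
First-order decay: C = 28.18·exp(−k·t) = 28.18·0.7008 = 19.75 mg/L.
At the second outfall, C = (13620·19.75 + 690.0·26.90) / (13620 + 690.0) = 20.09 mg/L.

20.1 mg/L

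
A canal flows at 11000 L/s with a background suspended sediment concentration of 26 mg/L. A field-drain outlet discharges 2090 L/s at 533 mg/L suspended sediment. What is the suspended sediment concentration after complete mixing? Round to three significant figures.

107 mg/L

Mixed concentration C = ΣQC/ΣQ = (11000·26.00 + 2090·533.0) / 13090 = 1400000/13090 = 106.9 mg/L.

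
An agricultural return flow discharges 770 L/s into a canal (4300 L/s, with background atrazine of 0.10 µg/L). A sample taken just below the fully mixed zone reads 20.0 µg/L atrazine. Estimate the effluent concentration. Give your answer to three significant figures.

131 µg/L

Mass balance: 4300·0.1000 + 770.0·Cₑ = 5070·20.00
→ Cₑ = (5070·20.00 − 4300·0.1000) / 770.0 = 131.1 µg/L.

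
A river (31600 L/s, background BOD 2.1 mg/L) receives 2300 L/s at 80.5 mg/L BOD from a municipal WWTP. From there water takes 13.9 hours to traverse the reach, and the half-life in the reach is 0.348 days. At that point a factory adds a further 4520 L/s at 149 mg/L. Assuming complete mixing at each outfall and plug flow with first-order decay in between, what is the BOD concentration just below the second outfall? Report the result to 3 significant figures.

Mixed concentration C = ΣQC/ΣQ = (31600·2.100 + 2300·80.50) / 33900 = 251500/33900 = 7.419 mg/L; combined flow 33900 L/s.
Half-life 0.348 d → k = ln 2 / 0.348 = 1.992 d⁻¹.
After decay, C = 7.419 × e^(−kt) = 7.419 × 0.3155 = 2.341 mg/L.
At the second outfall, C = (33900·2.341 + 4520·149.0) / (33900 + 4520) = 19.59 mg/L.

19.6 mg/L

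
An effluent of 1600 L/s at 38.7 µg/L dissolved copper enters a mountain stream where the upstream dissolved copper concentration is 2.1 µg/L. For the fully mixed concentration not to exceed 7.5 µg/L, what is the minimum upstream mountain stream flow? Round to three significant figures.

9240 L/s

Set C_mix = 7.5: (Q·2.100 + 1600·38.70) / (Q + 1600) = 7.5
→ Q = 1600·(38.70 − 7.5)/(7.5 − 2.100) = 9244 L/s.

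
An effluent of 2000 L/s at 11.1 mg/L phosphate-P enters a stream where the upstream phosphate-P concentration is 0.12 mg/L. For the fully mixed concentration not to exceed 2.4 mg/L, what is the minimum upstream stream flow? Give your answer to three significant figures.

7630 L/s

Set C_mix = 2.4: (Q·0.1200 + 2000·11.10) / (Q + 2000) = 2.4
→ Q = 2000·(11.10 − 2.4)/(2.4 − 0.1200) = 7632 L/s.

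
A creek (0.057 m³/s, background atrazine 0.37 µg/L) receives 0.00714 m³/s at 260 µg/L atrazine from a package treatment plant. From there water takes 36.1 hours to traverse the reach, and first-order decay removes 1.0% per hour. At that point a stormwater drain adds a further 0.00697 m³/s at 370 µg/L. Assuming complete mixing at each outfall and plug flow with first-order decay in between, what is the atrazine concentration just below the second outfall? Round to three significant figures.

54.6 µg/L

After mixing, C = (0.05700·0.3700 + 0.007140·260.0) / 0.06414 = 1.877/0.06414 = 29.27 µg/L; combined flow 0.06414 m³/s.
1.0%/h lost → k = −ln(1 − 0.01) = 0.01005 h⁻¹.
Applying C = C₀e^(−kt): 29.27 × 0.6957 = 20.36 µg/L.
At the second outfall, C = (0.06414·20.36 + 0.006970·370.0) / (0.06414 + 0.006970) = 54.64 µg/L.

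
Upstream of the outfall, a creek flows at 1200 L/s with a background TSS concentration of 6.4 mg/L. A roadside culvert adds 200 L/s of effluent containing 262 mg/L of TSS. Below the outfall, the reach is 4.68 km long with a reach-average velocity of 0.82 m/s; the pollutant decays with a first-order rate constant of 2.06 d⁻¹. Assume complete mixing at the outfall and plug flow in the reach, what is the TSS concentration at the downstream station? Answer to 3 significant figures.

37.5 mg/L

After mixing, C = (1200·6.400 + 200.0·262.0) / 1400 = 60080/1400 = 42.91 mg/L.
Travel time t = 4.68·1000 / 0.82 = 5707 s = 1.585 h.
Decay over the reach: 42.91·exp(−kt) = 42.91·0.8728 = 37.45 mg/L.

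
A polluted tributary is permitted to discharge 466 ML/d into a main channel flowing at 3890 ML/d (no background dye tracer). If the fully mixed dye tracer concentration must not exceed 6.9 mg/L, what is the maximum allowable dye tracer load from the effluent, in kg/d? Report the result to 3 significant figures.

30100 kg/d

Mass balance at the limit: 3890·0 + 466.0·Cₑ = 4356·6.9 → Cₑ = 64.50 mg/L.
466.0 ML/d = 5.394 m³/s. Load = 5.394 m³/s × 64.50 g/m³ × 86 400 s/d = 30060 kg/d.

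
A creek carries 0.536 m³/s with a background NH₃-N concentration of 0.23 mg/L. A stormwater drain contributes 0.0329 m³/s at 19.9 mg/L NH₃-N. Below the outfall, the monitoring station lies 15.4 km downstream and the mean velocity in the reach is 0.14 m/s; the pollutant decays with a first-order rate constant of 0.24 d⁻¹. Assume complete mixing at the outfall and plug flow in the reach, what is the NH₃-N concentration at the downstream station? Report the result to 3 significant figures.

Flow-weighted average: C = (0.5360·0.2300 + 0.03290·19.90) / 0.5689 = 0.7780/0.5689 = 1.368 mg/L.
Travel time t = 15.4·1000 / 0.14 = 110000 s = 30.56 h.
First-order decay: C = 1.368·exp(−k·t) = 1.368·0.7367 = 1.007 mg/L.

1.01 mg/L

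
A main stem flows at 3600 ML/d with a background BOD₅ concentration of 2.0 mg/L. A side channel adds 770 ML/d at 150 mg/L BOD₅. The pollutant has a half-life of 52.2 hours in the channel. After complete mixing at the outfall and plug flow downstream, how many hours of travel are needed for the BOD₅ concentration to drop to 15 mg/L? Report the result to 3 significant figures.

Conservation of mass: C = (3600·2.000 + 770.0·150.0) / 4370 = 122700/4370 = 28.08 mg/L.
Half-life 52.2 h → k = ln 2 / 52.2 = 0.01328 h⁻¹ = 0.3187 d⁻¹.
28.08·exp(−k·t) = 15 → t = ln(28.08/15)/k = 170000 s = 47.21 h.

47.2 h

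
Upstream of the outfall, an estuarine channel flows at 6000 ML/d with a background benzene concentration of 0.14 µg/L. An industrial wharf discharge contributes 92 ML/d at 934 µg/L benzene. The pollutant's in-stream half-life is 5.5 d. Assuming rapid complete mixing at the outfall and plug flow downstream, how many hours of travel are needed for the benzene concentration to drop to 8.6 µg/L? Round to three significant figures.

96.1 h

Mass balance: C = (6000·0.1400 + 92.00·934.0) / 6092 = 86770/6092 = 14.24 µg/L.
Half-life 5.5 d → k = ln 2 / 5.5 = 0.1260 d⁻¹.
14.24·exp(−k·t) = 8.6 → t = ln(14.24/8.6)/k = 345900 s = 96.07 h.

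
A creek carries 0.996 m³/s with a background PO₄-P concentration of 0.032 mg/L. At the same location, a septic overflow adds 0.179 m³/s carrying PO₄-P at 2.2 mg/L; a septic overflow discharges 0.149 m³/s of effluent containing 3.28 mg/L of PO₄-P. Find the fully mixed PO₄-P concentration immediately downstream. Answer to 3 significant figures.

Mass balance: C = (0.9960·0.03200 + 0.1790·2.200 + 0.1490·3.280) / 1.324 = 0.9144/1.324 = 0.6906 mg/L.

0.691 mg/L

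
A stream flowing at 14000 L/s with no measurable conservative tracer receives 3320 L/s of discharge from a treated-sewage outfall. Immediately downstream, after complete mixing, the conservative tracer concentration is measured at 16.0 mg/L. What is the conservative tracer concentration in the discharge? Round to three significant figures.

83.5 mg/L

Mass balance: 14000·0 + 3320·Cₑ = 17320·16.00
→ Cₑ = (17320·16.00 − 14000·0) / 3320 = 83.47 mg/L.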